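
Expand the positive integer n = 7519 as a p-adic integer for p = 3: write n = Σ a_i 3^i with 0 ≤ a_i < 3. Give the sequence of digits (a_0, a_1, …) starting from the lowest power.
(a_0, a_1, …) = (1, 1, 1, 2, 2, 0, 1, 0, 1)

Repeated division by 3 gives the digits low-to-high: 7519 = 1 + 1·3^1 + 1·3^2 + 2·3^3 + 2·3^4 + 1·3^6 + 1·3^8. Digit sequence: (1, 1, 1, 2, 2, 0, 1, 0, 1).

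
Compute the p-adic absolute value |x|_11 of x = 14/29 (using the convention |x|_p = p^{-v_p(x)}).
|14/29|_11 = 1

Step 1 — compute v_11(x) by factoring powers of 11 out of the numerator and denominator: v_11(14/29) = 0. Step 2 — apply |x|_p = p^{-v_p(x)} = 11^{0} = 1.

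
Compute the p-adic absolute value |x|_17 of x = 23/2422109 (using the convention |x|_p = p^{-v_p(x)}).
|23/2422109|_17 = 83521

Step 1 — compute v_17(x) by factoring powers of 17 out of the numerator and denominator: v_17(23/2422109) = -4. Step 2 — apply |x|_p = p^{-v_p(x)} = 17^{4} = 83521.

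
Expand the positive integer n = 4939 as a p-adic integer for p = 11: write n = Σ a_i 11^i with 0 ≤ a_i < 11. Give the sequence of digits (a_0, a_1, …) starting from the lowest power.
(a_0, a_1, …) = (0, 9, 7, 3)

Repeated division by 11 gives the digits low-to-high: 4939 = 9·11^1 + 7·11^2 + 3·11^3. Digit sequence: (0, 9, 7, 3).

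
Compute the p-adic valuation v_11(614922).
v_11(614922) = 4

v_11(n) is the largest exponent k such that 11^k divides n. Factor out: 614922 = 11^4 · 42. (Sign doesn't affect v_p.) So v_11(614922) = 4.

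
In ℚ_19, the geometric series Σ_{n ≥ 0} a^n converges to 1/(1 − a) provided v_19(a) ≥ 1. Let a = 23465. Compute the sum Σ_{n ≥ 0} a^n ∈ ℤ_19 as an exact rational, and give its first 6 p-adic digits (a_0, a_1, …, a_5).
Σ a^n = 1/(1 − a) = -1/23464;  first 6 digits = (1, 0, 8, 3, 7, 13)

v_19(a) = 2 ≥ 1, so the series converges in ℤ_19 to 1/(1 − a) = 1/(1 − 23465) = -1/23464. Expand this rational in ℤ_19: compute digits iteratively via d_i = x_i mod 19, x_{i+1} = (x_i − d_i)/19. The first 6 digits are (1, 0, 8, 3, 7, 13).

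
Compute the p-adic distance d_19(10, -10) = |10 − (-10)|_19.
d_19(10, -10) = 1

Step 1 — x − y = 10 − (-10) = 20. Step 2 — v_19(20) = 0 (factor: 20 = (19^0 · 20); the sign does not affect v_p). Step 3 — |x − y|_19 = 19^{0} = 1.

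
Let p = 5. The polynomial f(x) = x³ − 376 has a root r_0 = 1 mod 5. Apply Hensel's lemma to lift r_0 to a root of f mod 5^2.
r_1 = 1 (mod 25)

Hensel: r_{i+1} = r_i − f(r_i)/f′(r_i) mod 5^{i+2}, where f′(x) = 3x². Iterate:
  r_0 = 1 (mod 5)
  r_1 = 1 (mod 25)
Final: r = 1 with f(r) ≡ 0 mod 5^2.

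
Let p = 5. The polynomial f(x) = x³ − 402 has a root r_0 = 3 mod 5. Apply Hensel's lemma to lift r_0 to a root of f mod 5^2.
r_1 = 3 (mod 25)

Hensel: r_{i+1} = r_i − f(r_i)/f′(r_i) mod 5^{i+2}, where f′(x) = 3x². Iterate:
  r_0 = 3 (mod 5)
  r_1 = 3 (mod 25)
Final: r = 3 with f(r) ≡ 0 mod 5^2.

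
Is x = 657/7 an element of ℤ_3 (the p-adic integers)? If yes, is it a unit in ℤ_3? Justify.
x ∈ ℤ_3 but not a unit; v_3(x) = 2 > 0

ℤ_3 = {x ∈ ℚ_3 : v_3(x) ≥ 0} and ℤ_3^× = {x ∈ ℤ_3 : v_3(x) = 0}. Here v_3(657/7) = v_3(num) − v_3(den) = 2; compare against these criteria.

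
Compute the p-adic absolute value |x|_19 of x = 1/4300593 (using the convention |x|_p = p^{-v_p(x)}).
|1/4300593|_19 = 130321

Step 1 — compute v_19(x) by factoring powers of 19 out of the numerator and denominator: v_19(1/4300593) = -4. Step 2 — apply |x|_p = p^{-v_p(x)} = 19^{4} = 130321.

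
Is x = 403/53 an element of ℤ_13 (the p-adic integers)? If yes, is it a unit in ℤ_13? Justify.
x ∈ ℤ_13 but not a unit; v_13(x) = 1 > 0

ℤ_13 = {x ∈ ℚ_13 : v_13(x) ≥ 0} and ℤ_13^× = {x ∈ ℤ_13 : v_13(x) = 0}. Here v_13(403/53) = v_13(num) − v_13(den) = 1; compare against these criteria.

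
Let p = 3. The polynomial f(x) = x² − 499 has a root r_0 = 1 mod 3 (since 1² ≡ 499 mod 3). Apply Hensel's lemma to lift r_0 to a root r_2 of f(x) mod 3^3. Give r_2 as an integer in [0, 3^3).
r_2 = 16 (mod 27)

Hensel's recurrence: r_{i+1} = r_i − f(r_i)·(f′(r_i))^{-1} mod 3^{i+2}, with f′(x) = 2x. Iterate:
  r_0 = 1 (mod 3)
  r_1 = 7 (mod 9)
  r_2 = 16 (mod 27)
Final: r_2 = 16, and one checks f(r_2) ≡ 0 mod 3^3.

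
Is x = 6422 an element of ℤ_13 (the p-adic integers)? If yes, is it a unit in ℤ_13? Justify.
x ∈ ℤ_13 but not a unit; v_13(x) = 2 > 0

ℤ_13 = {x ∈ ℚ_13 : v_13(x) ≥ 0} and ℤ_13^× = {x ∈ ℤ_13 : v_13(x) = 0}. Here v_13(6422) = v_13(num) − v_13(den) = 2; compare against these criteria.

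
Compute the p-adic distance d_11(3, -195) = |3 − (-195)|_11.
d_11(3, -195) = 1/11

Step 1 — x − y = 3 − (-195) = 198. Step 2 — v_11(198) = 1 (factor: 198 = (11^1 · 18); the sign does not affect v_p). Step 3 — |x − y|_11 = 11^{-1} = 1/11.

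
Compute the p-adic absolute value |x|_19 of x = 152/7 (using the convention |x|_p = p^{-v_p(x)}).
|152/7|_19 = 1/19

Step 1 — compute v_19(x) by factoring powers of 19 out of the numerator and denominator: v_19(152/7) = 1. Step 2 — apply |x|_p = p^{-v_p(x)} = 19^{-1} = 1/19.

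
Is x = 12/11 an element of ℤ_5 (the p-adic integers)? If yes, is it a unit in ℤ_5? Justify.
x ∈ ℤ_5^× (unit); v_5(x) = 0

ℤ_5 = {x ∈ ℚ_5 : v_5(x) ≥ 0} and ℤ_5^× = {x ∈ ℤ_5 : v_5(x) = 0}. Here v_5(12/11) = v_5(num) − v_5(den) = 0; compare against these criteria.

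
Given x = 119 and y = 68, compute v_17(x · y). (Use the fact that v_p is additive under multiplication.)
v_17(8092) = 2

v_p(x) = 1 (factor: 119 = 17^1 · 7); v_p(y) = 1 (factor: 68 = 17^1 · 4). Additivity: v_p(xy) = v_p(x) + v_p(y) = 1 + 1 = 2. (Direct check: xy = 8092 = 17^2 · (28).)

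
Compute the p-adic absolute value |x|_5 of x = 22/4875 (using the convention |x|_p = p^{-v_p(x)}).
|22/4875|_5 = 125

Step 1 — compute v_5(x) by factoring powers of 5 out of the numerator and denominator: v_5(22/4875) = -3. Step 2 — apply |x|_p = p^{-v_p(x)} = 5^{3} = 125.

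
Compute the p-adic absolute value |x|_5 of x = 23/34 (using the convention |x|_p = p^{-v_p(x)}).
|23/34|_5 = 1

Step 1 — compute v_5(x) by factoring powers of 5 out of the numerator and denominator: v_5(23/34) = 0. Step 2 — apply |x|_p = p^{-v_p(x)} = 5^{0} = 1.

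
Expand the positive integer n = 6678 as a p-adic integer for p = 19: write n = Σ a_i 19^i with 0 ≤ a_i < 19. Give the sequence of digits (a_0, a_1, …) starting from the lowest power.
(a_0, a_1, …) = (9, 9, 18)

Repeated division by 19 gives the digits low-to-high: 6678 = 9 + 9·19^1 + 18·19^2. Digit sequence: (9, 9, 18).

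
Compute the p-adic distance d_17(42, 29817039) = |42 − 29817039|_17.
d_17(42, 29817039) = 1/1419857

Step 1 — x − y = 42 − 29817039 = -29816997. Step 2 — v_17(-29816997) = 5 (factor: -29816997 = −(17^5 · 21); the sign does not affect v_p). Step 3 — |x − y|_17 = 17^{-5} = 1/1419857.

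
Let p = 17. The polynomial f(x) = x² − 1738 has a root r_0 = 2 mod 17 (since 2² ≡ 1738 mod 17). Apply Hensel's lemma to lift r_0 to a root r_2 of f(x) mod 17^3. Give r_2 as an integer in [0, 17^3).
r_2 = 2892 (mod 4913)

Hensel's recurrence: r_{i+1} = r_i − f(r_i)·(f′(r_i))^{-1} mod 17^{i+2}, with f′(x) = 2x. Iterate:
  r_0 = 2 (mod 17)
  r_1 = 2 (mod 289)
  r_2 = 2892 (mod 4913)
Final: r_2 = 2892, and one checks f(r_2) ≡ 0 mod 17^3.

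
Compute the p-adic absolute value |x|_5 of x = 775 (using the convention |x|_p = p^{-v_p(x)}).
|775|_5 = 1/25

Step 1 — compute v_5(x) by factoring powers of 5 out of the numerator and denominator: v_5(775) = 2. Step 2 — apply |x|_p = p^{-v_p(x)} = 5^{-2} = 1/25.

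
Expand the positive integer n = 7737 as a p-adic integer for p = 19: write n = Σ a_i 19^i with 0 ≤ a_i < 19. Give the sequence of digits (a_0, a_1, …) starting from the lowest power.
(a_0, a_1, …) = (4, 8, 2, 1)

Repeated division by 19 gives the digits low-to-high: 7737 = 4 + 8·19^1 + 2·19^2 + 1·19^3. Digit sequence: (4, 8, 2, 1).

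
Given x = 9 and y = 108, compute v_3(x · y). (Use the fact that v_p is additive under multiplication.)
v_3(972) = 5

v_p(x) = 2 (factor: 9 = 3^2 · 1); v_p(y) = 3 (factor: 108 = 3^3 · 4). Additivity: v_p(xy) = v_p(x) + v_p(y) = 2 + 3 = 5. (Direct check: xy = 972 = 3^5 · (4).)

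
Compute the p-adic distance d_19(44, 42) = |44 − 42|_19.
d_19(44, 42) = 1

Step 1 — x − y = 44 − 42 = 2. Step 2 — v_19(2) = 0 (factor: 2 = (19^0 · 2); the sign does not affect v_p). Step 3 — |x − y|_19 = 19^{0} = 1.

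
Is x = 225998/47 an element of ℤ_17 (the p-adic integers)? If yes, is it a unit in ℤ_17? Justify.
x ∈ ℤ_17 but not a unit; v_17(x) = 3 > 0

ℤ_17 = {x ∈ ℚ_17 : v_17(x) ≥ 0} and ℤ_17^× = {x ∈ ℤ_17 : v_17(x) = 0}. Here v_17(225998/47) = v_17(num) − v_17(den) = 3; compare against these criteria.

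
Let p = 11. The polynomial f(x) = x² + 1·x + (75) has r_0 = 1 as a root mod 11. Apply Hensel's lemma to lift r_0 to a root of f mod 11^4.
r_3 = 9615 (mod 14641)

Hensel: r_{i+1} = r_i − f(r_i)·(f′(r_i))^{-1} mod 11^{i+2}, f′(x) = 2x + 1. Iterate:
  r_0 = 1 (mod 11)
  r_1 = 56 (mod 121)
  r_2 = 298 (mod 1331)
  r_3 = 9615 (mod 14641)
Final: r = 9615 satisfies f(r) ≡ 0 mod 11^4.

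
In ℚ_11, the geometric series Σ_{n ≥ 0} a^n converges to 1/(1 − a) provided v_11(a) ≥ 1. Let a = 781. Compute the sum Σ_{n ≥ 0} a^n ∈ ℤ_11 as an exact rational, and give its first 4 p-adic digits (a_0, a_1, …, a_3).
Σ a^n = 1/(1 − a) = -1/780;  first 4 digits = (1, 5, 9, 0)

v_11(a) = 1 ≥ 1, so the series converges in ℤ_11 to 1/(1 − a) = 1/(1 − 781) = -1/780. Expand this rational in ℤ_11: compute digits iteratively via d_i = x_i mod 11, x_{i+1} = (x_i − d_i)/11. The first 4 digits are (1, 5, 9, 0).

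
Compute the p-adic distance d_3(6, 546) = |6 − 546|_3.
d_3(6, 546) = 1/27

Step 1 — x − y = 6 − 546 = -540. Step 2 — v_3(-540) = 3 (factor: -540 = −(3^3 · 20); the sign does not affect v_p). Step 3 — |x − y|_3 = 3^{-3} = 1/27.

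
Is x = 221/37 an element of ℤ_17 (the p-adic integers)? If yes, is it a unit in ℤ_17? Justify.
x ∈ ℤ_17 but not a unit; v_17(x) = 1 > 0

ℤ_17 = {x ∈ ℚ_17 : v_17(x) ≥ 0} and ℤ_17^× = {x ∈ ℤ_17 : v_17(x) = 0}. Here v_17(221/37) = v_17(num) − v_17(den) = 1; compare against these criteria.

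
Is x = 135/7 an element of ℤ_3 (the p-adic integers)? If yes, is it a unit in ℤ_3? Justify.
x ∈ ℤ_3 but not a unit; v_3(x) = 3 > 0

ℤ_3 = {x ∈ ℚ_3 : v_3(x) ≥ 0} and ℤ_3^× = {x ∈ ℤ_3 : v_3(x) = 0}. Here v_3(135/7) = v_3(num) − v_3(den) = 3; compare against these criteria.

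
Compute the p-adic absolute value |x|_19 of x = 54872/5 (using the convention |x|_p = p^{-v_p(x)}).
|54872/5|_19 = 1/6859

Step 1 — compute v_19(x) by factoring powers of 19 out of the numerator and denominator: v_19(54872/5) = 3. Step 2 — apply |x|_p = p^{-v_p(x)} = 19^{-3} = 1/6859.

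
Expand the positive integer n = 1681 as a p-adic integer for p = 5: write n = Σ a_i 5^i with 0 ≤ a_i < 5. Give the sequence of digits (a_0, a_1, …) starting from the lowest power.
(a_0, a_1, …) = (1, 1, 2, 3, 2)

Repeated division by 5 gives the digits low-to-high: 1681 = 1 + 1·5^1 + 2·5^2 + 3·5^3 + 2·5^4. Digit sequence: (1, 1, 2, 3, 2).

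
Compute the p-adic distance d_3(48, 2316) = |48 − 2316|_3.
d_3(48, 2316) = 1/81

Step 1 — x − y = 48 − 2316 = -2268. Step 2 — v_3(-2268) = 4 (factor: -2268 = −(3^4 · 28); the sign does not affect v_p). Step 3 — |x − y|_3 = 3^{-4} = 1/81.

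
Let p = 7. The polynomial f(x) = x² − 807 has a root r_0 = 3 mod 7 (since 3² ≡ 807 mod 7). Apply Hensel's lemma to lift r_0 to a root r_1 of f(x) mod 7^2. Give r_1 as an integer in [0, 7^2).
r_1 = 38 (mod 49)

Hensel's recurrence: r_{i+1} = r_i − f(r_i)·(f′(r_i))^{-1} mod 7^{i+2}, with f′(x) = 2x. Iterate:
  r_0 = 3 (mod 7)
  r_1 = 38 (mod 49)
Final: r_1 = 38, and one checks f(r_1) ≡ 0 mod 7^2.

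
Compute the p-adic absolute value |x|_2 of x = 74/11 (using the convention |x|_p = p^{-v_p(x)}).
|74/11|_2 = 1/2

Step 1 — compute v_2(x) by factoring powers of 2 out of the numerator and denominator: v_2(74/11) = 1. Step 2 — apply |x|_p = p^{-v_p(x)} = 2^{-1} = 1/2.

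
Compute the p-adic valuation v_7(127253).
v_7(127253) = 4

v_7(n) is the largest exponent k such that 7^k divides n. Factor out: 127253 = 7^4 · 53. (Sign doesn't affect v_p.) So v_7(127253) = 4.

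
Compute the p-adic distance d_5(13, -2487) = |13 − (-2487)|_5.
d_5(13, -2487) = 1/625

Step 1 — x − y = 13 − (-2487) = 2500. Step 2 — v_5(2500) = 4 (factor: 2500 = (5^4 · 4); the sign does not affect v_p). Step 3 — |x − y|_5 = 5^{-4} = 1/625.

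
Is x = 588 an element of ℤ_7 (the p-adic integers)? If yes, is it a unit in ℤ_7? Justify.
x ∈ ℤ_7 but not a unit; v_7(x) = 2 > 0

ℤ_7 = {x ∈ ℚ_7 : v_7(x) ≥ 0} and ℤ_7^× = {x ∈ ℤ_7 : v_7(x) = 0}. Here v_7(588) = v_7(num) − v_7(den) = 2; compare against these criteria.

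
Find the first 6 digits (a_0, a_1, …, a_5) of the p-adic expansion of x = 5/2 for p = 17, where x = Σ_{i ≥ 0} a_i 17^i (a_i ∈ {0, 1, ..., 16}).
(a_0, …, a_5) = (11, 8, 8, 8, 8, 8)

v_17(5/2) = 0 (numerator and denominator both coprime to 17), so x ∈ ℤ_17^×. Compute digits iteratively via a_i = x_i mod 17, x_{i+1} = (x_i − a_i)/17, with x_0 = x:
  x_0 = 5/2;  a_0 = 11;  x_1 = (x_0 − 11)/17 = -1/2
  x_1 = -1/2;  a_1 = 8;  x_2 = (x_1 − 8)/17 = -1/2
  x_2 = -1/2;  a_2 = 8;  x_3 = (x_2 − 8)/17 = -1/2
  x_3 = -1/2;  a_3 = 8;  x_4 = (x_3 − 8)/17 = -1/2
  x_4 = -1/2;  a_4 = 8;  x_5 = (x_4 − 8)/17 = -1/2
  x_5 = -1/2;  a_5 = 8;  x_6 = (x_5 − 8)/17 = -1/2
Digits: (11, 8, 8, 8, 8, 8).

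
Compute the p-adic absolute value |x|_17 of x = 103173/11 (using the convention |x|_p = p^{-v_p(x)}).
|103173/11|_17 = 1/4913

Step 1 — compute v_17(x) by factoring powers of 17 out of the numerator and denominator: v_17(103173/11) = 3. Step 2 — apply |x|_p = p^{-v_p(x)} = 17^{-3} = 1/4913.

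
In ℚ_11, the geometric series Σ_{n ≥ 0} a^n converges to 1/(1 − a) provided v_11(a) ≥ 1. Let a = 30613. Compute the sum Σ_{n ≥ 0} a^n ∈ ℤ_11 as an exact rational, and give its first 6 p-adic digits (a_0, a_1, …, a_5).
Σ a^n = 1/(1 − a) = -1/30612;  first 6 digits = (1, 0, 0, 1, 2, 0)

v_11(a) = 3 ≥ 1, so the series converges in ℤ_11 to 1/(1 − a) = 1/(1 − 30613) = -1/30612. Expand this rational in ℤ_11: compute digits iteratively via d_i = x_i mod 11, x_{i+1} = (x_i − d_i)/11. The first 6 digits are (1, 0, 0, 1, 2, 0).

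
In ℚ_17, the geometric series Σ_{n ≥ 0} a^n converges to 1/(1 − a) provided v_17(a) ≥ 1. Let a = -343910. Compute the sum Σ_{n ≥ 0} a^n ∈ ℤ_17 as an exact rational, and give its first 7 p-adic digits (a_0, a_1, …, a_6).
Σ a^n = 1/(1 − a) = 1/343911;  first 7 digits = (1, 0, 0, 15, 12, 16, 3)

v_17(a) = 3 ≥ 1, so the series converges in ℤ_17 to 1/(1 − a) = 1/(1 − (-343910)) = 1/343911. Expand this rational in ℤ_17: compute digits iteratively via d_i = x_i mod 17, x_{i+1} = (x_i − d_i)/17. The first 7 digits are (1, 0, 0, 15, 12, 16, 3).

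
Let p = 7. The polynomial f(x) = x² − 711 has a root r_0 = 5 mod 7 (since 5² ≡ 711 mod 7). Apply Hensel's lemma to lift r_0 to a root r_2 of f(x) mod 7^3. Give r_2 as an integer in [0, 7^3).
r_2 = 5 (mod 343)

Hensel's recurrence: r_{i+1} = r_i − f(r_i)·(f′(r_i))^{-1} mod 7^{i+2}, with f′(x) = 2x. Iterate:
  r_0 = 5 (mod 7)
  r_1 = 5 (mod 49)
  r_2 = 5 (mod 343)
Final: r_2 = 5, and one checks f(r_2) ≡ 0 mod 7^3.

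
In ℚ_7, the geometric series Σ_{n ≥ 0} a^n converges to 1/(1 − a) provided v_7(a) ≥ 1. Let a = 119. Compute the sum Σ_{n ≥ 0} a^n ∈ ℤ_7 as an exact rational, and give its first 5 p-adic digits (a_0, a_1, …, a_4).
Σ a^n = 1/(1 − a) = -1/118;  first 5 digits = (1, 3, 4, 5, 4)

v_7(a) = 1 ≥ 1, so the series converges in ℤ_7 to 1/(1 − a) = 1/(1 − 119) = -1/118. Expand this rational in ℤ_7: compute digits iteratively via d_i = x_i mod 7, x_{i+1} = (x_i − d_i)/7. The first 5 digits are (1, 3, 4, 5, 4).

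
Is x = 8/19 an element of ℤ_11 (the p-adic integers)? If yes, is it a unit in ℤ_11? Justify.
x ∈ ℤ_11^× (unit); v_11(x) = 0

ℤ_11 = {x ∈ ℚ_11 : v_11(x) ≥ 0} and ℤ_11^× = {x ∈ ℤ_11 : v_11(x) = 0}. Here v_11(8/19) = v_11(num) − v_11(den) = 0; compare against these criteria.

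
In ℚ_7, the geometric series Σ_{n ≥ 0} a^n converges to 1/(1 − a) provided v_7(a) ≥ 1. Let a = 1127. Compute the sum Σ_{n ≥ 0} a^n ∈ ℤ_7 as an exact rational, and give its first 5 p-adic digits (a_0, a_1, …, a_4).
Σ a^n = 1/(1 − a) = -1/1126;  first 5 digits = (1, 0, 2, 3, 4)

v_7(a) = 2 ≥ 1, so the series converges in ℤ_7 to 1/(1 − a) = 1/(1 − 1127) = -1/1126. Expand this rational in ℤ_7: compute digits iteratively via d_i = x_i mod 7, x_{i+1} = (x_i − d_i)/7. The first 5 digits are (1, 0, 2, 3, 4).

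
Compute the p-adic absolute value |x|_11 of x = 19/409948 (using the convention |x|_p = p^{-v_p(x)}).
|19/409948|_11 = 14641

Step 1 — compute v_11(x) by factoring powers of 11 out of the numerator and denominator: v_11(19/409948) = -4. Step 2 — apply |x|_p = p^{-v_p(x)} = 11^{4} = 14641.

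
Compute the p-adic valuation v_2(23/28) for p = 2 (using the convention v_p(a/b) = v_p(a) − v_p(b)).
v_2(23/28) = -2

Factor powers of 2 from the numerator and denominator of the reduced fraction: 23 = 2^0 · 23 and 28 = 2^2 · 7. Apply v_p(a/b) = v_p(a) − v_p(b): v_2(23/28) = 0 − 2 = -2.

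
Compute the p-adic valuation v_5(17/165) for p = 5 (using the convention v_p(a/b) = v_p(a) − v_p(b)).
v_5(17/165) = -1

Factor powers of 5 from the numerator and denominator of the reduced fraction: 17 = 5^0 · 17 and 165 = 5^1 · 33. Apply v_p(a/b) = v_p(a) − v_p(b): v_5(17/165) = 0 − 1 = -1.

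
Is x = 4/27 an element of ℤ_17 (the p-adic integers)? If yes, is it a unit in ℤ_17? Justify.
x ∈ ℤ_17^× (unit); v_17(x) = 0

ℤ_17 = {x ∈ ℚ_17 : v_17(x) ≥ 0} and ℤ_17^× = {x ∈ ℤ_17 : v_17(x) = 0}. Here v_17(4/27) = v_17(num) − v_17(den) = 0; compare against these criteria.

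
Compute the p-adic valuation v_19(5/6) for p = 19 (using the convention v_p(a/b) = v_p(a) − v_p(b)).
v_19(5/6) = 0

Factor powers of 19 from the numerator and denominator of the reduced fraction: 5 = 19^0 · 5 and 6 = 19^0 · 6. Apply v_p(a/b) = v_p(a) − v_p(b): v_19(5/6) = 0 − 0 = 0.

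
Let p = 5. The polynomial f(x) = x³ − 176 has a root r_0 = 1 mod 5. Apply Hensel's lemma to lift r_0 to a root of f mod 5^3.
r_2 = 101 (mod 125)

Hensel: r_{i+1} = r_i − f(r_i)/f′(r_i) mod 5^{i+2}, where f′(x) = 3x². Iterate:
  r_0 = 1 (mod 5)
  r_1 = 1 (mod 25)
  r_2 = 101 (mod 125)
Final: r = 101 with f(r) ≡ 0 mod 5^3.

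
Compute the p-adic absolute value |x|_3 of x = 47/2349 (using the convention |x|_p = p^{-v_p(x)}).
|47/2349|_3 = 81

Step 1 — compute v_3(x) by factoring powers of 3 out of the numerator and denominator: v_3(47/2349) = -4. Step 2 — apply |x|_p = p^{-v_p(x)} = 3^{4} = 81.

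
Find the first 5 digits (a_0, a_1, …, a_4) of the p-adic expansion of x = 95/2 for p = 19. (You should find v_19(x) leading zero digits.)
(a_0, …, a_4) = (0, 12, 9, 9, 9)

v_19(95/2) = 1, so a_0 = ... = a_0 = 0. Factor out: x = 19^1 · u with u = 5/2 a unit in ℤ_19. Expand u iteratively via a_{v+i} = u_i mod 19, u_{i+1} = (u_i − a_{v+i})/19:
  u_0 = 5/2;  a_1 = 12;  u_1 = (u_0 − 12)/19 = -1/2
  u_1 = -1/2;  a_2 = 9;  u_2 = (u_1 − 9)/19 = -1/2
  u_2 = -1/2;  a_3 = 9;  u_3 = (u_2 − 9)/19 = -1/2
  u_3 = -1/2;  a_4 = 9;  u_4 = (u_3 − 9)/19 = -1/2
Digits: (0, 12, 9, 9, 9).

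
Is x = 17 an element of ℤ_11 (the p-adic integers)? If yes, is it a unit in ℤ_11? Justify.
x ∈ ℤ_11^× (unit); v_11(x) = 0

ℤ_11 = {x ∈ ℚ_11 : v_11(x) ≥ 0} and ℤ_11^× = {x ∈ ℤ_11 : v_11(x) = 0}. Here v_11(17) = v_11(num) − v_11(den) = 0; compare against these criteria.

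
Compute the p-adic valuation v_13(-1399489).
v_13(-1399489) = 4

v_13(n) is the largest exponent k such that 13^k divides n. Factor out: -1399489 = -13^4 · 49. (Sign doesn't affect v_p.) So v_13(-1399489) = 4.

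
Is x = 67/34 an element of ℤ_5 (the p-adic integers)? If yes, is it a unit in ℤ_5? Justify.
x ∈ ℤ_5^× (unit); v_5(x) = 0

ℤ_5 = {x ∈ ℚ_5 : v_5(x) ≥ 0} and ℤ_5^× = {x ∈ ℤ_5 : v_5(x) = 0}. Here v_5(67/34) = v_5(num) − v_5(den) = 0; compare against these criteria.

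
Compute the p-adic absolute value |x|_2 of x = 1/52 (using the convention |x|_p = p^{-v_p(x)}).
|1/52|_2 = 4

Step 1 — compute v_2(x) by factoring powers of 2 out of the numerator and denominator: v_2(1/52) = -2. Step 2 — apply |x|_p = p^{-v_p(x)} = 2^{2} = 4.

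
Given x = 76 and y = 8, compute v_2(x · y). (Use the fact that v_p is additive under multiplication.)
v_2(608) = 5

v_p(x) = 2 (factor: 76 = 2^2 · 19); v_p(y) = 3 (factor: 8 = 2^3 · 1). Additivity: v_p(xy) = v_p(x) + v_p(y) = 2 + 3 = 5. (Direct check: xy = 608 = 2^5 · (19).)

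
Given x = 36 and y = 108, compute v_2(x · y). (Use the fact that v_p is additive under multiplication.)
v_2(3888) = 4

v_p(x) = 2 (factor: 36 = 2^2 · 9); v_p(y) = 2 (factor: 108 = 2^2 · 27). Additivity: v_p(xy) = v_p(x) + v_p(y) = 2 + 2 = 4. (Direct check: xy = 3888 = 2^4 · (243).)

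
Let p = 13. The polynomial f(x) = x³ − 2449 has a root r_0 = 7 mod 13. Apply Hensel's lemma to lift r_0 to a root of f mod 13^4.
r_3 = 20222 (mod 28561)

Hensel: r_{i+1} = r_i − f(r_i)/f′(r_i) mod 13^{i+2}, where f′(x) = 3x². Iterate:
  r_0 = 7 (mod 13)
  r_1 = 111 (mod 169)
  r_2 = 449 (mod 2197)
  r_3 = 20222 (mod 28561)
Final: r = 20222 with f(r) ≡ 0 mod 13^4.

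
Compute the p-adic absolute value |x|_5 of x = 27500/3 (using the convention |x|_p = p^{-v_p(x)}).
|27500/3|_5 = 1/625

Step 1 — compute v_5(x) by factoring powers of 5 out of the numerator and denominator: v_5(27500/3) = 4. Step 2 — apply |x|_p = p^{-v_p(x)} = 5^{-4} = 1/625.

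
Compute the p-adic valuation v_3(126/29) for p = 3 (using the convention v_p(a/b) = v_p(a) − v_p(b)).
v_3(126/29) = 2

Factor powers of 3 from the numerator and denominator of the reduced fraction: 126 = 3^2 · 14 and 29 = 3^0 · 29. Apply v_p(a/b) = v_p(a) − v_p(b): v_3(126/29) = 2 − 0 = 2.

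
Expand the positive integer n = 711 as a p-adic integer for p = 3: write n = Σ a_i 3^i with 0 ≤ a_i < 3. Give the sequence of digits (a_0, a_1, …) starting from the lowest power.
(a_0, a_1, …) = (0, 0, 1, 2, 2, 2)

Repeated division by 3 gives the digits low-to-high: 711 = 1·3^2 + 2·3^3 + 2·3^4 + 2·3^5. Digit sequence: (0, 0, 1, 2, 2, 2).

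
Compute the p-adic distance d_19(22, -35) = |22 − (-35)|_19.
d_19(22, -35) = 1/19

Step 1 — x − y = 22 − (-35) = 57. Step 2 — v_19(57) = 1 (factor: 57 = (19^1 · 3); the sign does not affect v_p). Step 3 — |x − y|_19 = 19^{-1} = 1/19.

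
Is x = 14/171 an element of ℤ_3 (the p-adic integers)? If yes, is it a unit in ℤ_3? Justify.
x ∉ ℤ_3 (v_3(x) = -2 < 0)

ℤ_3 = {x ∈ ℚ_3 : v_3(x) ≥ 0} and ℤ_3^× = {x ∈ ℤ_3 : v_3(x) = 0}. Here v_3(14/171) = v_3(num) − v_3(den) = -2; compare against these criteria.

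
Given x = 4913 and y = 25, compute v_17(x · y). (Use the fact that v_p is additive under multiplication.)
v_17(122825) = 3

v_p(x) = 3 (factor: 4913 = 17^3 · 1); v_p(y) = 0 (factor: 25 = 17^0 · 25). Additivity: v_p(xy) = v_p(x) + v_p(y) = 3 + 0 = 3. (Direct check: xy = 122825 = 17^3 · (25).)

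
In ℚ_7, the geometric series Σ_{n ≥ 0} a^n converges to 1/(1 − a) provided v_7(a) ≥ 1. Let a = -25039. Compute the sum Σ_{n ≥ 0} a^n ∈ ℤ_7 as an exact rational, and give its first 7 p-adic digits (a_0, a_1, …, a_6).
Σ a^n = 1/(1 − a) = 1/25040;  first 7 digits = (1, 0, 0, 4, 3, 5, 1)

v_7(a) = 3 ≥ 1, so the series converges in ℤ_7 to 1/(1 − a) = 1/(1 − (-25039)) = 1/25040. Expand this rational in ℤ_7: compute digits iteratively via d_i = x_i mod 7, x_{i+1} = (x_i − d_i)/7. The first 7 digits are (1, 0, 0, 4, 3, 5, 1).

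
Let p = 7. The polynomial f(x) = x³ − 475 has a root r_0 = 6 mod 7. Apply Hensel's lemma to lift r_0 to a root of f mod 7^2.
r_1 = 27 (mod 49)

Hensel: r_{i+1} = r_i − f(r_i)/f′(r_i) mod 7^{i+2}, where f′(x) = 3x². Iterate:
  r_0 = 6 (mod 7)
  r_1 = 27 (mod 49)
Final: r = 27 with f(r) ≡ 0 mod 7^2.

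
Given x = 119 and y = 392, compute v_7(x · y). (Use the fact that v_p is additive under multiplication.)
v_7(46648) = 3

v_p(x) = 1 (factor: 119 = 7^1 · 17); v_p(y) = 2 (factor: 392 = 7^2 · 8). Additivity: v_p(xy) = v_p(x) + v_p(y) = 1 + 2 = 3. (Direct check: xy = 46648 = 7^3 · (136).)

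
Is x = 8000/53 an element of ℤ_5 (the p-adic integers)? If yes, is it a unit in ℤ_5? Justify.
x ∈ ℤ_5 but not a unit; v_5(x) = 3 > 0

ℤ_5 = {x ∈ ℚ_5 : v_5(x) ≥ 0} and ℤ_5^× = {x ∈ ℤ_5 : v_5(x) = 0}. Here v_5(8000/53) = v_5(num) − v_5(den) = 3; compare against these criteria.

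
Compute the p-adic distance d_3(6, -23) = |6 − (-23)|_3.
d_3(6, -23) = 1

Step 1 — x − y = 6 − (-23) = 29. Step 2 — v_3(29) = 0 (factor: 29 = (3^0 · 29); the sign does not affect v_p). Step 3 — |x − y|_3 = 3^{0} = 1.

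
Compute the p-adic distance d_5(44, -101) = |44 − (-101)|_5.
d_5(44, -101) = 1/5

Step 1 — x − y = 44 − (-101) = 145. Step 2 — v_5(145) = 1 (factor: 145 = (5^1 · 29); the sign does not affect v_p). Step 3 — |x − y|_5 = 5^{-1} = 1/5.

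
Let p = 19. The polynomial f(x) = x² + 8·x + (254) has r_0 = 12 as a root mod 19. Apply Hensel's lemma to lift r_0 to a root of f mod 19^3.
r_2 = 4667 (mod 6859)

Hensel: r_{i+1} = r_i − f(r_i)·(f′(r_i))^{-1} mod 19^{i+2}, f′(x) = 2x + 8. Iterate:
  r_0 = 12 (mod 19)
  r_1 = 335 (mod 361)
  r_2 = 4667 (mod 6859)
Final: r = 4667 satisfies f(r) ≡ 0 mod 19^3.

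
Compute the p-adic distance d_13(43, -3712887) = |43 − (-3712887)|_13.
d_13(43, -3712887) = 1/371293

Step 1 — x − y = 43 − (-3712887) = 3712930. Step 2 — v_13(3712930) = 5 (factor: 3712930 = (13^5 · 10); the sign does not affect v_p). Step 3 — |x − y|_13 = 13^{-5} = 1/371293.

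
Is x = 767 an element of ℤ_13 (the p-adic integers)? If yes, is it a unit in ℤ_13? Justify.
x ∈ ℤ_13 but not a unit; v_13(x) = 1 > 0

ℤ_13 = {x ∈ ℚ_13 : v_13(x) ≥ 0} and ℤ_13^× = {x ∈ ℤ_13 : v_13(x) = 0}. Here v_13(767) = v_13(num) − v_13(den) = 1; compare against these criteria.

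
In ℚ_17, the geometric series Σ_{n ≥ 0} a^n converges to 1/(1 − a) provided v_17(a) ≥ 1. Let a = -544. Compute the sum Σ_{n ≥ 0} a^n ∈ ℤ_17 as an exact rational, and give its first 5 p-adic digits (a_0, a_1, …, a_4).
Σ a^n = 1/(1 − a) = 1/545;  first 5 digits = (1, 2, 2, 0, 13)

v_17(a) = 1 ≥ 1, so the series converges in ℤ_17 to 1/(1 − a) = 1/(1 − (-544)) = 1/545. Expand this rational in ℤ_17: compute digits iteratively via d_i = x_i mod 17, x_{i+1} = (x_i − d_i)/17. The first 5 digits are (1, 2, 2, 0, 13).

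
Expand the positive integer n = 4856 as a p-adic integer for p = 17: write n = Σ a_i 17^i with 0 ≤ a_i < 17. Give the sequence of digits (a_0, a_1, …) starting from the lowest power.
(a_0, a_1, …) = (11, 13, 16)

Repeated division by 17 gives the digits low-to-high: 4856 = 11 + 13·17^1 + 16·17^2. Digit sequence: (11, 13, 16).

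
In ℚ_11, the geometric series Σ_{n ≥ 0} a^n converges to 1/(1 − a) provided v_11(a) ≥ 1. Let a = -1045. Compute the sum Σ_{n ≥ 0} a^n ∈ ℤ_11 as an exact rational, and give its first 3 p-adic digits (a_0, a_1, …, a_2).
Σ a^n = 1/(1 − a) = 1/1046;  first 3 digits = (1, 4, 7)

v_11(a) = 1 ≥ 1, so the series converges in ℤ_11 to 1/(1 − a) = 1/(1 − (-1045)) = 1/1046. Expand this rational in ℤ_11: compute digits iteratively via d_i = x_i mod 11, x_{i+1} = (x_i − d_i)/11. The first 3 digits are (1, 4, 7).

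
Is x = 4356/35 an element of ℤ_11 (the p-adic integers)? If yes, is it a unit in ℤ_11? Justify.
x ∈ ℤ_11 but not a unit; v_11(x) = 2 > 0

ℤ_11 = {x ∈ ℚ_11 : v_11(x) ≥ 0} and ℤ_11^× = {x ∈ ℤ_11 : v_11(x) = 0}. Here v_11(4356/35) = v_11(num) − v_11(den) = 2; compare against these criteria.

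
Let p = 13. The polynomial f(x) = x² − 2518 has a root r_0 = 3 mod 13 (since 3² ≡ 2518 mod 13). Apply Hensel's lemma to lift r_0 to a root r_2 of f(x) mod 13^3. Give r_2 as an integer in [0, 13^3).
r_2 = 1069 (mod 2197)

Hensel's recurrence: r_{i+1} = r_i − f(r_i)·(f′(r_i))^{-1} mod 13^{i+2}, with f′(x) = 2x. Iterate:
  r_0 = 3 (mod 13)
  r_1 = 55 (mod 169)
  r_2 = 1069 (mod 2197)
Final: r_2 = 1069, and one checks f(r_2) ≡ 0 mod 13^3.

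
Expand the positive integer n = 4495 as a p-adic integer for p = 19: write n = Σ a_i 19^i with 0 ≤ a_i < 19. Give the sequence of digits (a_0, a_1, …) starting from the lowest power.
(a_0, a_1, …) = (11, 8, 12)

Repeated division by 19 gives the digits low-to-high: 4495 = 11 + 8·19^1 + 12·19^2. Digit sequence: (11, 8, 12).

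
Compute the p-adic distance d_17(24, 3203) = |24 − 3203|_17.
d_17(24, 3203) = 1/289

Step 1 — x − y = 24 − 3203 = -3179. Step 2 — v_17(-3179) = 2 (factor: -3179 = −(17^2 · 11); the sign does not affect v_p). Step 3 — |x − y|_17 = 17^{-2} = 1/289.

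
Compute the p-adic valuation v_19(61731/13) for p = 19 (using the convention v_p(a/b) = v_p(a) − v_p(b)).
v_19(61731/13) = 3

Factor powers of 19 from the numerator and denominator of the reduced fraction: 61731 = 19^3 · 9 and 13 = 19^0 · 13. Apply v_p(a/b) = v_p(a) − v_p(b): v_19(61731/13) = 3 − 0 = 3.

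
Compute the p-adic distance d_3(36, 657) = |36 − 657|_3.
d_3(36, 657) = 1/27

Step 1 — x − y = 36 − 657 = -621. Step 2 — v_3(-621) = 3 (factor: -621 = −(3^3 · 23); the sign does not affect v_p). Step 3 — |x − y|_3 = 3^{-3} = 1/27.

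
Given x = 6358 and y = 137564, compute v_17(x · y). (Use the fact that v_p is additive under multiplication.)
v_17(874631912) = 5

v_p(x) = 2 (factor: 6358 = 17^2 · 22); v_p(y) = 3 (factor: 137564 = 17^3 · 28). Additivity: v_p(xy) = v_p(x) + v_p(y) = 2 + 3 = 5. (Direct check: xy = 874631912 = 17^5 · (616).)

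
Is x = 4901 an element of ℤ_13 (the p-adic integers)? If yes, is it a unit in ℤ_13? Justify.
x ∈ ℤ_13 but not a unit; v_13(x) = 2 > 0

ℤ_13 = {x ∈ ℚ_13 : v_13(x) ≥ 0} and ℤ_13^× = {x ∈ ℤ_13 : v_13(x) = 0}. Here v_13(4901) = v_13(num) − v_13(den) = 2; compare against these criteria.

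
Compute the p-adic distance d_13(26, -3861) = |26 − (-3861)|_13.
d_13(26, -3861) = 1/169

Step 1 — x − y = 26 − (-3861) = 3887. Step 2 — v_13(3887) = 2 (factor: 3887 = (13^2 · 23); the sign does not affect v_p). Step 3 — |x − y|_13 = 13^{-2} = 1/169.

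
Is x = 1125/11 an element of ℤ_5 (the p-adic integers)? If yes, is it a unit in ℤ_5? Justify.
x ∈ ℤ_5 but not a unit; v_5(x) = 3 > 0

ℤ_5 = {x ∈ ℚ_5 : v_5(x) ≥ 0} and ℤ_5^× = {x ∈ ℤ_5 : v_5(x) = 0}. Here v_5(1125/11) = v_5(num) − v_5(den) = 3; compare against these criteria.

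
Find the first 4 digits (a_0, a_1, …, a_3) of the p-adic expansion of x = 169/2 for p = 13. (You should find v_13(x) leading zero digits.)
(a_0, …, a_3) = (0, 0, 7, 6)

v_13(169/2) = 2, so a_0 = ... = a_1 = 0. Factor out: x = 13^2 · u with u = 1/2 a unit in ℤ_13. Expand u iteratively via a_{v+i} = u_i mod 13, u_{i+1} = (u_i − a_{v+i})/13:
  u_0 = 1/2;  a_2 = 7;  u_1 = (u_0 − 7)/13 = -1/2
  u_1 = -1/2;  a_3 = 6;  u_2 = (u_1 − 6)/13 = -1/2
Digits: (0, 0, 7, 6).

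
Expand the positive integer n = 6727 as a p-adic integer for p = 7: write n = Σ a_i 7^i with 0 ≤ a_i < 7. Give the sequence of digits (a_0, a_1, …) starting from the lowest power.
(a_0, a_1, …) = (0, 2, 4, 5, 2)

Repeated division by 7 gives the digits low-to-high: 6727 = 2·7^1 + 4·7^2 + 5·7^3 + 2·7^4. Digit sequence: (0, 2, 4, 5, 2).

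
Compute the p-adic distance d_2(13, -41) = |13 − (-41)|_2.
d_2(13, -41) = 1/2

Step 1 — x − y = 13 − (-41) = 54. Step 2 — v_2(54) = 1 (factor: 54 = (2^1 · 27); the sign does not affect v_p). Step 3 — |x − y|_2 = 2^{-1} = 1/2.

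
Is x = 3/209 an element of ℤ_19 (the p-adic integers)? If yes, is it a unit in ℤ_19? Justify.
x ∉ ℤ_19 (v_19(x) = -1 < 0)

ℤ_19 = {x ∈ ℚ_19 : v_19(x) ≥ 0} and ℤ_19^× = {x ∈ ℤ_19 : v_19(x) = 0}. Here v_19(3/209) = v_19(num) − v_19(den) = -1; compare against these criteria.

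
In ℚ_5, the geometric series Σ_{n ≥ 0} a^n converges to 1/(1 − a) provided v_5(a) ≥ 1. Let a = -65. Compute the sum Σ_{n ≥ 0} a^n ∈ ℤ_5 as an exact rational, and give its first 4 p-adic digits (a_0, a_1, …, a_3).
Σ a^n = 1/(1 − a) = 1/66;  first 4 digits = (1, 2, 1, 1)

v_5(a) = 1 ≥ 1, so the series converges in ℤ_5 to 1/(1 − a) = 1/(1 − (-65)) = 1/66. Expand this rational in ℤ_5: compute digits iteratively via d_i = x_i mod 5, x_{i+1} = (x_i − d_i)/5. The first 4 digits are (1, 2, 1, 1).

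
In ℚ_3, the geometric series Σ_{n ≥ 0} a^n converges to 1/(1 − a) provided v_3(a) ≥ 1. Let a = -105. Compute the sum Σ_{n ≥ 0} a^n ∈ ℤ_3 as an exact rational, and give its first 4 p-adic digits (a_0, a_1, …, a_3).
Σ a^n = 1/(1 − a) = 1/106;  first 4 digits = (1, 1, 1, 0)

v_3(a) = 1 ≥ 1, so the series converges in ℤ_3 to 1/(1 − a) = 1/(1 − (-105)) = 1/106. Expand this rational in ℤ_3: compute digits iteratively via d_i = x_i mod 3, x_{i+1} = (x_i − d_i)/3. The first 4 digits are (1, 1, 1, 0).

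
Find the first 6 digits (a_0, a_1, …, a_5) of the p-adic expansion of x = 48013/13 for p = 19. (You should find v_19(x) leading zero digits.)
(a_0, …, a_5) = (0, 0, 0, 2, 16, 5)

v_19(48013/13) = 3, so a_0 = ... = a_2 = 0. Factor out: x = 19^3 · u with u = 7/13 a unit in ℤ_19. Expand u iteratively via a_{v+i} = u_i mod 19, u_{i+1} = (u_i − a_{v+i})/19:
  u_0 = 7/13;  a_3 = 2;  u_1 = (u_0 − 2)/19 = -1/13
  u_1 = -1/13;  a_4 = 16;  u_2 = (u_1 − 16)/19 = -11/13
  u_2 = -11/13;  a_5 = 5;  u_3 = (u_2 − 5)/19 = -4/13
Digits: (0, 0, 0, 2, 16, 5).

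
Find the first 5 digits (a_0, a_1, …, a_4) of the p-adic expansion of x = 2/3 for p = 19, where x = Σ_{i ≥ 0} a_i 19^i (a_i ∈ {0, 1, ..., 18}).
(a_0, …, a_4) = (7, 6, 6, 6, 6)

v_19(2/3) = 0 (numerator and denominator both coprime to 19), so x ∈ ℤ_19^×. Compute digits iteratively via a_i = x_i mod 19, x_{i+1} = (x_i − a_i)/19, with x_0 = x:
  x_0 = 2/3;  a_0 = 7;  x_1 = (x_0 − 7)/19 = -1/3
  x_1 = -1/3;  a_1 = 6;  x_2 = (x_1 − 6)/19 = -1/3
  x_2 = -1/3;  a_2 = 6;  x_3 = (x_2 − 6)/19 = -1/3
  x_3 = -1/3;  a_3 = 6;  x_4 = (x_3 − 6)/19 = -1/3
  x_4 = -1/3;  a_4 = 6;  x_5 = (x_4 − 6)/19 = -1/3
Digits: (7, 6, 6, 6, 6).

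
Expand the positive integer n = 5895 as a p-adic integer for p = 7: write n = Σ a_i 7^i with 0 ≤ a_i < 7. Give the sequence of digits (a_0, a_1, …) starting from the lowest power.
(a_0, a_1, …) = (1, 2, 1, 3, 2)

Repeated division by 7 gives the digits low-to-high: 5895 = 1 + 2·7^1 + 1·7^2 + 3·7^3 + 2·7^4. Digit sequence: (1, 2, 1, 3, 2).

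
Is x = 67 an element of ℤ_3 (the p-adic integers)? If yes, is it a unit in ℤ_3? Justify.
x ∈ ℤ_3^× (unit); v_3(x) = 0

ℤ_3 = {x ∈ ℚ_3 : v_3(x) ≥ 0} and ℤ_3^× = {x ∈ ℤ_3 : v_3(x) = 0}. Here v_3(67) = v_3(num) − v_3(den) = 0; compare against these criteria.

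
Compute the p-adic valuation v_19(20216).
v_19(20216) = 2

v_19(n) is the largest exponent k such that 19^k divides n. Factor out: 20216 = 19^2 · 56. (Sign doesn't affect v_p.) So v_19(20216) = 2.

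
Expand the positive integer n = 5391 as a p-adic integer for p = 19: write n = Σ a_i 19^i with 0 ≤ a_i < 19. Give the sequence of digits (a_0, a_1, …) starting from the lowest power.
(a_0, a_1, …) = (14, 17, 14)

Repeated division by 19 gives the digits low-to-high: 5391 = 14 + 17·19^1 + 14·19^2. Digit sequence: (14, 17, 14).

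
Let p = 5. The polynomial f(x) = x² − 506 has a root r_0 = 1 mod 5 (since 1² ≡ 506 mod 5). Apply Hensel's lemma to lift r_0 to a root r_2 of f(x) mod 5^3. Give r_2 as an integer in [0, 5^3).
r_2 = 16 (mod 125)

Hensel's recurrence: r_{i+1} = r_i − f(r_i)·(f′(r_i))^{-1} mod 5^{i+2}, with f′(x) = 2x. Iterate:
  r_0 = 1 (mod 5)
  r_1 = 16 (mod 25)
  r_2 = 16 (mod 125)
Final: r_2 = 16, and one checks f(r_2) ≡ 0 mod 5^3.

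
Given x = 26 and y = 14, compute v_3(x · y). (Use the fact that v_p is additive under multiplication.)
v_3(364) = 0

v_p(x) = 0 (factor: 26 = 3^0 · 26); v_p(y) = 0 (factor: 14 = 3^0 · 14). Additivity: v_p(xy) = v_p(x) + v_p(y) = 0 + 0 = 0. (Direct check: xy = 364 = 3^0 · (364).)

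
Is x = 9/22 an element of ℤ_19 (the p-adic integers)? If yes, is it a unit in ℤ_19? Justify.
x ∈ ℤ_19^× (unit); v_19(x) = 0

ℤ_19 = {x ∈ ℚ_19 : v_19(x) ≥ 0} and ℤ_19^× = {x ∈ ℤ_19 : v_19(x) = 0}. Here v_19(9/22) = v_19(num) − v_19(den) = 0; compare against these criteria.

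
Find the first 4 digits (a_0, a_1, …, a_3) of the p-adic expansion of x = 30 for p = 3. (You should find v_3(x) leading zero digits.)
(a_0, …, a_3) = (0, 1, 0, 1)

v_3(30) = 1, so a_0 = ... = a_0 = 0. Factor out: x = 3^1 · u with u = 10 a unit in ℤ_3. Expand u iteratively via a_{v+i} = u_i mod 3, u_{i+1} = (u_i − a_{v+i})/3:
  u_0 = 10;  a_1 = 1;  u_1 = (u_0 − 1)/3 = 3
  u_1 = 3;  a_2 = 0;  u_2 = (u_1 − 0)/3 = 1
  u_2 = 1;  a_3 = 1;  u_3 = (u_2 − 1)/3 = 0
Digits: (0, 1, 0, 1).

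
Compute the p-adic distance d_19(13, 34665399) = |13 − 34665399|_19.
d_19(13, 34665399) = 1/2476099

Step 1 — x − y = 13 − 34665399 = -34665386. Step 2 — v_19(-34665386) = 5 (factor: -34665386 = −(19^5 · 14); the sign does not affect v_p). Step 3 — |x − y|_19 = 19^{-5} = 1/2476099.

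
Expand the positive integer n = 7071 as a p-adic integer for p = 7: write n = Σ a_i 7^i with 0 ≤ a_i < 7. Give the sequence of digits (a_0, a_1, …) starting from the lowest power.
(a_0, a_1, …) = (1, 2, 4, 6, 2)

Repeated division by 7 gives the digits low-to-high: 7071 = 1 + 2·7^1 + 4·7^2 + 6·7^3 + 2·7^4. Digit sequence: (1, 2, 4, 6, 2).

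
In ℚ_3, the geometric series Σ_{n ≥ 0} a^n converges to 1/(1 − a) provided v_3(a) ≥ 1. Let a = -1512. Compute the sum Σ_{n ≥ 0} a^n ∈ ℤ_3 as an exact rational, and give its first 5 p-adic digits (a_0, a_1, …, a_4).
Σ a^n = 1/(1 − a) = 1/1513;  first 5 digits = (1, 0, 0, 1, 2)

v_3(a) = 3 ≥ 1, so the series converges in ℤ_3 to 1/(1 − a) = 1/(1 − (-1512)) = 1/1513. Expand this rational in ℤ_3: compute digits iteratively via d_i = x_i mod 3, x_{i+1} = (x_i − d_i)/3. The first 5 digits are (1, 0, 0, 1, 2).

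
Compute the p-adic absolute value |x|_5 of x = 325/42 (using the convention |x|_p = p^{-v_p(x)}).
|325/42|_5 = 1/25

Step 1 — compute v_5(x) by factoring powers of 5 out of the numerator and denominator: v_5(325/42) = 2. Step 2 — apply |x|_p = p^{-v_p(x)} = 5^{-2} = 1/25.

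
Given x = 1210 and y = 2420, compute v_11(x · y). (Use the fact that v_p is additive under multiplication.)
v_11(2928200) = 4

v_p(x) = 2 (factor: 1210 = 11^2 · 10); v_p(y) = 2 (factor: 2420 = 11^2 · 20). Additivity: v_p(xy) = v_p(x) + v_p(y) = 2 + 2 = 4. (Direct check: xy = 2928200 = 11^4 · (200).)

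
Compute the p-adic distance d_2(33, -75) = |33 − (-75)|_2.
d_2(33, -75) = 1/4

Step 1 — x − y = 33 − (-75) = 108. Step 2 — v_2(108) = 2 (factor: 108 = (2^2 · 27); the sign does not affect v_p). Step 3 — |x − y|_2 = 2^{-2} = 1/4.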